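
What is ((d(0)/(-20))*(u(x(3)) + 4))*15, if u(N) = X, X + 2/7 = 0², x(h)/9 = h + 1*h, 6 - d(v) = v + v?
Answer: -117/7 ≈ -16.714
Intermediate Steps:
d(v) = 6 - 2*v (d(v) = 6 - (v + v) = 6 - 2*v)
x(h) = 18*h (x(h) = 9*(h + 1*h) = 9*(h + h) = 9*(2*h) = 18*h)
X = -2/7 (X = -2/7 + 0² = -2/7 + 0 = -2/7 ≈ -0.28571)
u(N) = -2/7
((d(0)/(-20))*(u(x(3)) + 4))*15 = (((6 - 2*0)/(-20))*(-2/7 + 4))*15 = (((6 + 0)*(-1/20))*(26/7))*15 = ((6*(-1/20))*(26/7))*15 = -3/10*26/7*15 = -39/35*15 = -117/7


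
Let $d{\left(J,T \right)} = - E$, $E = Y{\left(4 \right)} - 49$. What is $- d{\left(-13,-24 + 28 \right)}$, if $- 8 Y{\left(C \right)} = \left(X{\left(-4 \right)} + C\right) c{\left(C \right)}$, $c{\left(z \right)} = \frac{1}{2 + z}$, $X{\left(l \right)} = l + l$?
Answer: $- \frac{587}{12} \approx -48.917$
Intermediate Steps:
$X{\left(l \right)} = 2 l$
$Y{\left(C \right)} = - \frac{-8 + C}{8 \left(2 + C\right)}$ ($Y{\left(C \right)} = - \frac{\left(2 \left(-4\right) + C\right) \frac{1}{2 + C}}{8} = - \frac{\left(-8 + C\right) \frac{1}{2 + C}}{8} = - \frac{\frac{1}{2 + C} \left(-8 + C\right)}{8} = - \frac{-8 + C}{8 \left(2 + C\right)}$)
$E = - \frac{587}{12}$ ($E = \frac{8 - 4}{8 \left(2 + 4\right)} - 49 = \frac{8 - 4}{8 \cdot 6} - 49 = \frac{1}{8} \cdot \frac{1}{6} \cdot 4 - 49 = \frac{1}{12} - 49 = - \frac{587}{12} \approx -48.917$)
$d{\left(J,T \right)} = \frac{587}{12}$ ($d{\left(J,T \right)} = \left(-1\right) \left(- \frac{587}{12}\right) = \frac{587}{12}$)
$- d{\left(-13,-24 + 28 \right)} = \left(-1\right) \frac{587}{12} = - \frac{587}{12}$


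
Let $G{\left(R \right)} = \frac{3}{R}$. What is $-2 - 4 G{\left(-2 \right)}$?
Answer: $4$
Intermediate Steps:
$-2 - 4 G{\left(-2 \right)} = -2 - 4 \frac{3}{-2} = -2 - 4 \cdot 3 \left(- \frac{1}{2}\right) = -2 - -6 = -2 + 6 = 4$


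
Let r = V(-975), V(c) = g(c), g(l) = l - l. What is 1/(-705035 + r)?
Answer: -1/705035 ≈ -1.4184e-6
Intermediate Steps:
g(l) = 0
V(c) = 0
r = 0
1/(-705035 + r) = 1/(-705035 + 0) = 1/(-705035) = -1/705035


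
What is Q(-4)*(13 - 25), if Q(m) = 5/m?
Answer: 15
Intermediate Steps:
Q(-4)*(13 - 25) = (5/(-4))*(13 - 25) = (5*(-¼))*(-12) = -5/4*(-12) = 15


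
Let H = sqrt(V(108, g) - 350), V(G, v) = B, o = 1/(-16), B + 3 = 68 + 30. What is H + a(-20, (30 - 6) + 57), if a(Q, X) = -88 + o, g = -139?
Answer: -1409/16 + I*sqrt(255) ≈ -88.063 + 15.969*I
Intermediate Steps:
B = 95 (B = -3 + (68 + 30) = -3 + 98 = 95)
o = -1/16 ≈ -0.062500
V(G, v) = 95
a(Q, X) = -1409/16 (a(Q, X) = -88 - 1/16 = -1409/16)
H = I*sqrt(255) (H = sqrt(95 - 350) = sqrt(-255) = I*sqrt(255) ≈ 15.969*I)
H + a(-20, (30 - 6) + 57) = I*sqrt(255) - 1409/16 = -1409/16 + I*sqrt(255)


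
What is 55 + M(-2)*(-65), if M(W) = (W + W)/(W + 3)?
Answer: 315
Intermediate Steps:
M(W) = 2*W/(3 + W) (M(W) = (2*W)/(3 + W) = 2*W/(3 + W))
55 + M(-2)*(-65) = 55 + (2*(-2)/(3 - 2))*(-65) = 55 + (2*(-2)/1)*(-65) = 55 + (2*(-2)*1)*(-65) = 55 - 4*(-65) = 55 + 260 = 315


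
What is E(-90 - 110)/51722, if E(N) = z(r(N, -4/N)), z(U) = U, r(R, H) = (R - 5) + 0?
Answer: -205/51722 ≈ -0.0039635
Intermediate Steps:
r(R, H) = -5 + R (r(R, H) = (-5 + R) + 0 = -5 + R)
E(N) = -5 + N
E(-90 - 110)/51722 = (-5 + (-90 - 110))/51722 = (-5 - 200)*(1/51722) = -205*1/51722 = -205/51722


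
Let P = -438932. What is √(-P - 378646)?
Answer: √60286 ≈ 245.53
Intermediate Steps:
√(-P - 378646) = √(-1*(-438932) - 378646) = √(438932 - 378646) = √60286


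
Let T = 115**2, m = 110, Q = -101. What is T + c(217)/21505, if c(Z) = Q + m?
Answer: 284403634/21505 ≈ 13225.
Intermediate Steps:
c(Z) = 9 (c(Z) = -101 + 110 = 9)
T = 13225
T + c(217)/21505 = 13225 + 9/21505 = 284403634/21505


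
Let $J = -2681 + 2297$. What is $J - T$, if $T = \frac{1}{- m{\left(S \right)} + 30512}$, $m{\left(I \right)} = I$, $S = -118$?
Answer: $- \frac{11761921}{30630} \approx -384.0$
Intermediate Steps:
$T = \frac{1}{30630}$ ($T = \frac{1}{\left(-1\right) \left(-118\right) + 30512} = \frac{1}{118 + 30512} = \frac{1}{30630} \approx 3.2648 \cdot 10^{-5}$)
$J = -384$
$J - T = -384 - \frac{1}{30630} = - \frac{11761921}{30630}$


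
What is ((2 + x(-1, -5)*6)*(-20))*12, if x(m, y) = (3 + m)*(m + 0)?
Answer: 2400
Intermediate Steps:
x(m, y) = m*(3 + m) (x(m, y) = (3 + m)*m = m*(3 + m))
((2 + x(-1, -5)*6)*(-20))*12 = ((2 - (3 - 1)*6)*(-20))*12 = ((2 - 1*2*6)*(-20))*12 = ((2 - 2*6)*(-20))*12 = ((2 - 12)*(-20))*12 = -10*(-20)*12 = 200*12 = 2400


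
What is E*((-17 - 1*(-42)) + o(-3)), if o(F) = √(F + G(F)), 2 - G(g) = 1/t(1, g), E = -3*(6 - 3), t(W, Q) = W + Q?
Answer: -225 - 9*I*√2/2 ≈ -225.0 - 6.364*I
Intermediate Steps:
t(W, Q) = Q + W
E = -9 (E = -3*3 = -9)
G(g) = 2 - 1/(1 + g) (G(g) = 2 - 1/(g + 1) = 2 - 1/(1 + g))
o(F) = √(F + (1 + 2*F)/(1 + F))
E*((-17 - 1*(-42)) + o(-3)) = -9*((-17 - 1*(-42)) + √((1 + (-3)² + 3*(-3))/(1 - 3))) = -9*((-17 + 42) + √((1 + 9 - 9)/(-2))) = -9*(25 + √(-½*1)) = -9*(25 + √(-½)) = -9*(25 + I*√2/2) = -225 - 9*I*√2/2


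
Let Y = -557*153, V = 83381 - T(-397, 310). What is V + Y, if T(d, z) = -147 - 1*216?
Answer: -1477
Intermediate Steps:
T(d, z) = -363 (T(d, z) = -147 - 216 = -363)
V = 83744 (V = 83381 - 1*(-363) = 83381 + 363 = 83744)
Y = -85221
V + Y = 83744 - 85221 = -1477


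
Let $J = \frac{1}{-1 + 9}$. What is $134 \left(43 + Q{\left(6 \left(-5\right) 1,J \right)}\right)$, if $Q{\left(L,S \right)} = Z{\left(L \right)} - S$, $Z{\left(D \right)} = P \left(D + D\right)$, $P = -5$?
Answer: $\frac{183781}{4} \approx 45945.0$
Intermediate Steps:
$Z{\left(D \right)} = - 10 D$ ($Z{\left(D \right)} = - 5 \left(D + D\right) = - 5 \cdot 2 D = - 10 D$)
$J = \frac{1}{8} \approx 0.125$
$Q{\left(L,S \right)} = - S - 10 L$ ($Q{\left(L,S \right)} = - 10 L - S = - S - 10 L$)
$134 \left(43 + Q{\left(6 \left(-5\right) 1,J \right)}\right) = 134 \left(43 - \left(\frac{1}{8} + 10 \cdot 6 \left(-5\right) 1\right)\right) = 134 \left(43 - \left(\frac{1}{8} + 10 \left(\left(-30\right) 1\right)\right)\right) = 134 \left(43 - - \frac{2399}{8}\right) = 134 \left(43 + \left(- \frac{1}{8} + 300\right)\right) = 134 \left(43 + \frac{2399}{8}\right) = 134 \cdot \frac{2743}{8} = \frac{183781}{4}$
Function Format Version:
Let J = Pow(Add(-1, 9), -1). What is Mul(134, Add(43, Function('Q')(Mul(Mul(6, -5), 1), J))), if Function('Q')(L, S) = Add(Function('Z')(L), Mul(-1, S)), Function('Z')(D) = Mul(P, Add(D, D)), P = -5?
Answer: Rational(183781, 4) ≈ 45945.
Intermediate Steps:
Function('Z')(D) = Mul(-10, D) (Function('Z')(D) = Mul(-5, Add(D, D)) = Mul(-5, Mul(2, D)) = Mul(-10, D))
J = Rational(1, 8) (J = Pow(8, -1) = Rational(1, 8) ≈ 0.12500)
Function('Q')(L, S) = Add(Mul(-1, S), Mul(-10, L)) (Function('Q')(L, S) = Add(Mul(-10, L), Mul(-1, S)) = Add(Mul(-1, S), Mul(-10, L)))
Mul(134, Add(43, Function('Q')(Mul(Mul(6, -5), 1), J))) = Mul(134, Add(43, Add(Mul(-1, Rational(1, 8)), Mul(-10, Mul(Mul(6, -5), 1))))) = Mul(134, Add(43, Add(Rational(-1, 8), Mul(-10, Mul(-30, 1))))) = Mul(134, Add(43, Add(Rational(-1, 8), Mul(-10, -30)))) = Mul(134, Add(43, Add(Rational(-1, 8), 300))) = Mul(134, Add(43, Rational(2399, 8))) = Mul(134, Rational(2743, 8)) = Rational(183781, 4)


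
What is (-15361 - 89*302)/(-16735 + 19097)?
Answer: -42239/2362 ≈ -17.883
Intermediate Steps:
(-15361 - 89*302)/(-16735 + 19097) = (-15361 - 26878)/2362 = -42239*1/2362 = -42239/2362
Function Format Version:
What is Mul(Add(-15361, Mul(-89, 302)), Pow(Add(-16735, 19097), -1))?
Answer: Rational(-42239, 2362) ≈ -17.883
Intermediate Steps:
Mul(Add(-15361, Mul(-89, 302)), Pow(Add(-16735, 19097), -1)) = Mul(Add(-15361, -26878), Pow(2362, -1)) = Mul(-42239, Rational(1, 2362)) = Rational(-42239, 2362)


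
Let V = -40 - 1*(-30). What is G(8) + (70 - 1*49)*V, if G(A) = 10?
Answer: -200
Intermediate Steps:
V = -10 (V = -40 + 30 = -10)
G(8) + (70 - 1*49)*V = 10 + (70 - 1*49)*(-10) = 10 + (70 - 49)*(-10) = 10 + 21*(-10) = 10 - 210 = -200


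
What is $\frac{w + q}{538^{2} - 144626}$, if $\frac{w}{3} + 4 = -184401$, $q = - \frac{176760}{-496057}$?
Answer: $- \frac{274425996495}{71837982626} \approx -3.8201$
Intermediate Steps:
$q = \frac{176760}{496057}$ ($q = \left(-176760\right) \left(- \frac{1}{496057}\right) = \frac{176760}{496057} \approx 0.35633$)
$w = -553215$ ($w = -12 + 3 \left(-184401\right) = -12 - 553203 = -553215$)
$\frac{w + q}{538^{2} - 144626} = \frac{-553215 + \frac{176760}{496057}}{538^{2} - 144626} = - \frac{274425996495}{496057 \left(289444 - 144626\right)} = - \frac{274425996495}{496057 \cdot 144818} = \left(- \frac{274425996495}{496057}\right) \frac{1}{144818} = - \frac{274425996495}{71837982626}$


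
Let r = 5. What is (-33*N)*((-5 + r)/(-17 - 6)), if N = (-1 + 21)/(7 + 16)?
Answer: 0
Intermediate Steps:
N = 20/23 ≈ 0.86957
(-33*N)*((-5 + r)/(-17 - 6)) = (-33*20/23)*((-5 + 5)/(-17 - 6)) = -0/(-23) = -0*(-1)/23 = -660/23*0 = 0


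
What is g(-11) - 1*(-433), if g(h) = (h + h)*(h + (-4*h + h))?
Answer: -51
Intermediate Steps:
g(h) = -4*h**2 (g(h) = (2*h)*(h - 3*h) = (2*h)*(-2*h) = -4*h**2)
g(-11) - 1*(-433) = -4*(-11)**2 - 1*(-433) = -4*121 + 433 = -484 + 433 = -51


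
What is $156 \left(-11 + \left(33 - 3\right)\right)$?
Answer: $2964$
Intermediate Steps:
$156 \left(-11 + \left(33 - 3\right)\right) = 156 \left(-11 + 30\right) = 156 \cdot 19 = 2964$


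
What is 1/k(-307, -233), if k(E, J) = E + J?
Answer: -1/540 ≈ -0.0018519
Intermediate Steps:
1/k(-307, -233) = 1/(-307 - 233) = 1/(-540) = -1/540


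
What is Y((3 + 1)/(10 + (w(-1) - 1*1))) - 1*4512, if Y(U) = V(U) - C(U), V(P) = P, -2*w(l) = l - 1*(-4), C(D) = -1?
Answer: -67657/15 ≈ -4510.5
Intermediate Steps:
w(l) = -2 - l/2 (w(l) = -(l - 1*(-4))/2 = -(l + 4)/2 = -(4 + l)/2 = -2 - l/2)
Y(U) = 1 + U (Y(U) = U - 1*(-1) = U + 1 = 1 + U)
Y((3 + 1)/(10 + (w(-1) - 1*1))) - 1*4512 = (1 + (3 + 1)/(10 + ((-2 - ½*(-1)) - 1*1))) - 1*4512 = (1 + 4/(10 + ((-2 + ½) - 1))) - 4512 = (1 + 4/(10 + (-3/2 - 1))) - 4512 = (1 + 4/(10 - 5/2)) - 4512 = (1 + 4/(15/2)) - 4512 = (1 + 4*(2/15)) - 4512 = (1 + 8/15) - 4512 = 23/15 - 4512 = -67657/15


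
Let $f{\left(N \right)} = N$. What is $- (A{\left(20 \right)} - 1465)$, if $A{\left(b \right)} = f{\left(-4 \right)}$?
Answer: $1469$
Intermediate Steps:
$A{\left(b \right)} = -4$
$- (A{\left(20 \right)} - 1465) = - (-4 - 1465) = \left(-1\right) \left(-1469\right) = 1469$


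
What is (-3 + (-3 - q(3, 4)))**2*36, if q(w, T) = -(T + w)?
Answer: 36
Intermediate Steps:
q(w, T) = -T - w
(-3 + (-3 - q(3, 4)))**2*36 = (-3 + (-3 - (-1*4 - 1*3)))**2*36 = (-3 + (-3 - (-4 - 3)))**2*36 = (-3 + (-3 - 1*(-7)))**2*36 = (-3 + (-3 + 7))**2*36 = (-3 + 4)**2*36 = 1**2*36 = 1*36 = 36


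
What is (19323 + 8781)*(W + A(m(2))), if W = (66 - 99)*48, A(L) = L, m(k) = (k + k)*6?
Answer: -43842240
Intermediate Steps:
m(k) = 12*k (m(k) = (2*k)*6 = 12*k)
W = -1584 (W = -33*48 = -1584)
(19323 + 8781)*(W + A(m(2))) = (19323 + 8781)*(-1584 + 12*2) = 28104*(-1584 + 24) = 28104*(-1560) = -43842240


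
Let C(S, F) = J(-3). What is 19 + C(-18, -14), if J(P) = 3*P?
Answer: 10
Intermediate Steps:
C(S, F) = -9 (C(S, F) = 3*(-3) = -9)
19 + C(-18, -14) = 19 - 9 = 10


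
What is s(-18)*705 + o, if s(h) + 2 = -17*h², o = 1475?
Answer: -3883075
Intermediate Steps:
s(h) = -2 - 17*h²
s(-18)*705 + o = (-2 - 17*(-18)²)*705 + 1475 = (-2 - 17*324)*705 + 1475 = (-2 - 5508)*705 + 1475 = -5510*705 + 1475 = -3884550 + 1475 = -3883075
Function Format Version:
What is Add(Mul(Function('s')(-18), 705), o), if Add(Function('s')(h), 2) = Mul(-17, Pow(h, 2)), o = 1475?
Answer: -3883075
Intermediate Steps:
Function('s')(h) = Add(-2, Mul(-17, Pow(h, 2)))
Add(Mul(Function('s')(-18), 705), o) = Add(Mul(Add(-2, Mul(-17, Pow(-18, 2))), 705), 1475) = Add(Mul(Add(-2, Mul(-17, 324)), 705), 1475) = Add(Mul(Add(-2, -5508), 705), 1475) = Add(Mul(-5510, 705), 1475) = Add(-3884550, 1475) = -3883075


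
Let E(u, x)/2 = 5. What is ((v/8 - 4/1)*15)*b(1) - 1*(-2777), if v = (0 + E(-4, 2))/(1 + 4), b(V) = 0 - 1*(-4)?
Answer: 2552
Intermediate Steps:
b(V) = 4 (b(V) = 0 + 4 = 4)
E(u, x) = 10 (E(u, x) = 2*5 = 10)
v = 2 (v = (0 + 10)/(1 + 4) = 10/5 = 10*(⅕) = 2)
((v/8 - 4/1)*15)*b(1) - 1*(-2777) = ((2/8 - 4/1)*15)*4 - 1*(-2777) = ((2*(⅛) - 4*1)*15)*4 + 2777 = ((¼ - 4)*15)*4 + 2777 = -15/4*15*4 + 2777 = -225/4*4 + 2777 = -225 + 2777 = 2552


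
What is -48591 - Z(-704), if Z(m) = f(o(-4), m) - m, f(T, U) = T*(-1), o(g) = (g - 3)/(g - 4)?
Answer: -394353/8 ≈ -49294.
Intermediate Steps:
o(g) = (-3 + g)/(-4 + g)
f(T, U) = -T
Z(m) = -7/8 - m (Z(m) = -(-3 - 4)/(-4 - 4) - m = -(-7)/(-8) - m = -(-1)*(-7)/8 - m = -1*7/8 - m = -7/8 - m)
-48591 - Z(-704) = -48591 - (-7/8 - 1*(-704)) = -48591 - (-7/8 + 704) = -48591 - 1*5625/8 = -48591 - 5625/8 = -394353/8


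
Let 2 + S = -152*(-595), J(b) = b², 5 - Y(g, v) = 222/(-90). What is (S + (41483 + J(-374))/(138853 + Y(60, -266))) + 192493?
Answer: 589321680802/2082907 ≈ 2.8293e+5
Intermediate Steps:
Y(g, v) = 112/15 (Y(g, v) = 5 - 222/(-90) = 5 - 222*(-1)/90 = 5 - 1*(-37/15) = 5 + 37/15 = 112/15)
S = 90438 (S = -2 - 152*(-595) = -2 + 90440 = 90438)
(S + (41483 + J(-374))/(138853 + Y(60, -266))) + 192493 = (90438 + (41483 + (-374)²)/(138853 + 112/15)) + 192493 = (90438 + (41483 + 139876)/(2082907/15)) + 192493 = (90438 + 181359*(15/2082907)) + 192493 = (90438 + 2720385/2082907) + 192493 = 188376663651/2082907 + 192493 = 589321680802/2082907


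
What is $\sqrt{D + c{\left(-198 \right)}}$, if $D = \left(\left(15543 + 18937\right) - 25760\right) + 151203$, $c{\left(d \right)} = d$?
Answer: $5 \sqrt{6389} \approx 399.66$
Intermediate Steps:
$D = 159923$ ($D = \left(34480 - 25760\right) + 151203 = 8720 + 151203 = 159923$)
$\sqrt{D + c{\left(-198 \right)}} = \sqrt{159923 - 198} = \sqrt{159725} = 5 \sqrt{6389}$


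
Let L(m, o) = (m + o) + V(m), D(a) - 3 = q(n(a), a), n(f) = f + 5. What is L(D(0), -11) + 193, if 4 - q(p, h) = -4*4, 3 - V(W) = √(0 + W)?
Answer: 208 - √23 ≈ 203.20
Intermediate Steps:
n(f) = 5 + f
V(W) = 3 - √W (V(W) = 3 - √(0 + W) = 3 - √W)
q(p, h) = 20 (q(p, h) = 4 - (-4)*4 = 4 - 1*(-16) = 4 + 16 = 20)
D(a) = 23 (D(a) = 3 + 20 = 23)
L(m, o) = 3 + m + o - √m (L(m, o) = (m + o) + (3 - √m) = 3 + m + o - √m)
L(D(0), -11) + 193 = (3 + 23 - 11 - √23) + 193 = (15 - √23) + 193 = 208 - √23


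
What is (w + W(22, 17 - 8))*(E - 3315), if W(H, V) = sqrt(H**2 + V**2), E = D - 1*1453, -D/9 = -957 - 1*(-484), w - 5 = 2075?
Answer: -1062880 - 511*sqrt(565) ≈ -1.0750e+6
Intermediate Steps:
w = 2080 (w = 5 + 2075 = 2080)
D = 4257 (D = -9*(-957 - 1*(-484)) = -9*(-957 + 484) = -9*(-473) = 4257)
E = 2804 (E = 4257 - 1*1453 = 4257 - 1453 = 2804)
(w + W(22, 17 - 8))*(E - 3315) = (2080 + sqrt(22**2 + (17 - 8)**2))*(2804 - 3315) = (2080 + sqrt(484 + 9**2))*(-511) = (2080 + sqrt(484 + 81))*(-511) = (2080 + sqrt(565))*(-511) = -1062880 - 511*sqrt(565)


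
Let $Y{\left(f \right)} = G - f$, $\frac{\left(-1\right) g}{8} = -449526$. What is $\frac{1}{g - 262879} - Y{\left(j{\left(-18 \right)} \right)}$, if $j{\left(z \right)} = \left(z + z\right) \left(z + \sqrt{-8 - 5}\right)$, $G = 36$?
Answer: $\frac{2039997349}{3333329} - 36 i \sqrt{13} \approx 612.0 - 129.8 i$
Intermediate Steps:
$g = 3596208$ ($g = \left(-8\right) \left(-449526\right) = 3596208$)
$j{\left(z \right)} = 2 z \left(z + i \sqrt{13}\right)$ ($j{\left(z \right)} = 2 z \left(z + \sqrt{-13}\right) = 2 z \left(z + i \sqrt{13}\right)$)
$Y{\left(f \right)} = 36 - f$
$\frac{1}{g - 262879} - Y{\left(j{\left(-18 \right)} \right)} = \frac{1}{3596208 - 262879} - \left(36 - 2 \left(-18\right) \left(-18 + i \sqrt{13}\right)\right) = \frac{1}{3333329} - \left(36 - \left(648 - 36 i \sqrt{13}\right)\right) = \frac{1}{3333329} - \left(-612 + 36 i \sqrt{13}\right) = \frac{1}{3333329} + \left(612 - 36 i \sqrt{13}\right) = \frac{2039997349}{3333329} - 36 i \sqrt{13}$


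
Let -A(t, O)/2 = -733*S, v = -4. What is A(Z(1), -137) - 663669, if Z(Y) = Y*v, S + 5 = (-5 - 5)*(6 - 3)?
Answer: -714979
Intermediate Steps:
S = -35 (S = -5 + (-5 - 5)*(6 - 3) = -5 - 10*3 = -5 - 30 = -35)
Z(Y) = -4*Y (Z(Y) = Y*(-4) = -4*Y)
A(t, O) = -51310 (A(t, O) = -(-1466)*(-35) = -2*25655 = -51310)
A(Z(1), -137) - 663669 = -51310 - 663669 = -714979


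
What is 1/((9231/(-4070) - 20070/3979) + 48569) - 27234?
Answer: -21417735710602384/786433712521 ≈ -27234.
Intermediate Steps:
1/((9231/(-4070) - 20070/3979) + 48569) - 27234 = 1/((9231*(-1/4070) - 20070*1/3979) + 48569) - 27234 = 1/((-9231/4070 - 20070/3979) + 48569) - 27234 = 1/(-118415049/16194530 + 48569) - 27234 = 1/(786433712521/16194530) - 27234 = 16194530/786433712521 - 27234 = -21417735710602384/786433712521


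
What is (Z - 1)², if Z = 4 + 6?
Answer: 81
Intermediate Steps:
Z = 10
(Z - 1)² = (10 - 1)² = 9² = 81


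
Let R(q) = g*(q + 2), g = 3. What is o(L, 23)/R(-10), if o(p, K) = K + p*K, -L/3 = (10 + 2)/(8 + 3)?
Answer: 575/264 ≈ 2.1780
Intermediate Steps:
L = -36/11 (L = -3*(10 + 2)/(8 + 3) = -36/11 ≈ -3.2727)
o(p, K) = K + K*p
R(q) = 6 + 3*q (R(q) = 3*(q + 2) = 3*(2 + q) = 6 + 3*q)
o(L, 23)/R(-10) = (23*(1 - 36/11))/(6 + 3*(-10)) = (23*(-25/11))/(6 - 30) = -575/11/(-24) = -1/24*(-575/11) = 575/264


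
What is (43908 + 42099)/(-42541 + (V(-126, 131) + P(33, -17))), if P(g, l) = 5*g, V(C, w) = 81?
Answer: -86007/42295 ≈ -2.0335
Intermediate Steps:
(43908 + 42099)/(-42541 + (V(-126, 131) + P(33, -17))) = (43908 + 42099)/(-42541 + (81 + 5*33)) = 86007/(-42541 + (81 + 165)) = 86007/(-42541 + 246) = 86007/(-42295) = 86007*(-1/42295) = -86007/42295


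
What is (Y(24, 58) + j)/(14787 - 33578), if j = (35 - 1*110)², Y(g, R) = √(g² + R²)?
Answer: -5625/18791 - 2*√985/18791 ≈ -0.30269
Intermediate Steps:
Y(g, R) = √(R² + g²)
j = 5625 (j = (35 - 110)² = (-75)² = 5625)
(Y(24, 58) + j)/(14787 - 33578) = (√(58² + 24²) + 5625)/(14787 - 33578) = (√(3364 + 576) + 5625)/(-18791) = (√3940 + 5625)*(-1/18791) = (2*√985 + 5625)*(-1/18791) = (5625 + 2*√985)*(-1/18791) = -5625/18791 - 2*√985/18791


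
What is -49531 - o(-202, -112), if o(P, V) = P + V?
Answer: -49217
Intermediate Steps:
-49531 - o(-202, -112) = -49531 - (-202 - 112) = -49531 - 1*(-314) = -49531 + 314 = -49217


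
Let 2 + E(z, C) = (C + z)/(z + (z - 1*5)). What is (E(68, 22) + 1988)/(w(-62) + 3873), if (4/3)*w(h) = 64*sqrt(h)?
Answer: 111996832/220414443 - 1388032*I*sqrt(62)/220414443 ≈ 0.50812 - 0.049586*I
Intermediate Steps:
w(h) = 48*sqrt(h) (w(h) = 3*(64*sqrt(h))/4 = 48*sqrt(h))
E(z, C) = -2 + (C + z)/(-5 + 2*z) (E(z, C) = -2 + (C + z)/(z + (z - 1*5)) = -2 + (C + z)/(z + (z - 5)) = -2 + (C + z)/(z + (-5 + z)) = -2 + (C + z)/(-5 + 2*z))
(E(68, 22) + 1988)/(w(-62) + 3873) = ((10 + 22 - 3*68)/(-5 + 2*68) + 1988)/(48*sqrt(-62) + 3873) = ((10 + 22 - 204)/(-5 + 136) + 1988)/(48*(I*sqrt(62)) + 3873) = (-172/131 + 1988)/(48*I*sqrt(62) + 3873) = ((1/131)*(-172) + 1988)/(3873 + 48*I*sqrt(62)) = (-172/131 + 1988)/(3873 + 48*I*sqrt(62)) = 260256/(131*(3873 + 48*I*sqrt(62)))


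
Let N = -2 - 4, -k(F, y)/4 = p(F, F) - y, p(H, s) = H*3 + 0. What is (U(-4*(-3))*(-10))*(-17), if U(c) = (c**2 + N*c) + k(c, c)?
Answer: -4080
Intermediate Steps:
p(H, s) = 3*H (p(H, s) = 3*H + 0 = 3*H)
k(F, y) = -12*F + 4*y (k(F, y) = -4*(3*F - y) = -4*(-y + 3*F) = -12*F + 4*y)
N = -6
U(c) = c**2 - 14*c (U(c) = (c**2 - 6*c) + (-12*c + 4*c) = (c**2 - 6*c) - 8*c = c**2 - 14*c)
(U(-4*(-3))*(-10))*(-17) = (((-4*(-3))*(-14 - 4*(-3)))*(-10))*(-17) = ((12*(-14 + 12))*(-10))*(-17) = ((12*(-2))*(-10))*(-17) = -24*(-10)*(-17) = 240*(-17) = -4080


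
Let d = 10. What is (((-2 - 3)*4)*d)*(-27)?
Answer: 5400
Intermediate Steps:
(((-2 - 3)*4)*d)*(-27) = (((-2 - 3)*4)*10)*(-27) = (-5*4*10)*(-27) = -20*10*(-27) = -200*(-27) = 5400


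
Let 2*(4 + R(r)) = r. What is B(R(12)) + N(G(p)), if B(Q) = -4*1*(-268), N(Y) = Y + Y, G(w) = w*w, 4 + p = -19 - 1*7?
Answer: 2872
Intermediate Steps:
p = -30 (p = -4 + (-19 - 1*7) = -4 + (-19 - 7) = -4 - 26 = -30)
G(w) = w²
R(r) = -4 + r/2
N(Y) = 2*Y
B(Q) = 1072 (B(Q) = -4*(-268) = 1072)
B(R(12)) + N(G(p)) = 1072 + 2*(-30)² = 1072 + 2*900 = 1072 + 1800 = 2872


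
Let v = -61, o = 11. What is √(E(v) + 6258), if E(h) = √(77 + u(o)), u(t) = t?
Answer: √(6258 + 2*√22) ≈ 79.167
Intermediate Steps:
E(h) = 2*√22 (E(h) = √(77 + 11) = √88 = 2*√22)
√(E(v) + 6258) = √(2*√22 + 6258) = √(6258 + 2*√22)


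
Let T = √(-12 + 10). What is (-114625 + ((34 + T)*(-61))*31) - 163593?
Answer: -342512 - 1891*I*√2 ≈ -3.4251e+5 - 2674.3*I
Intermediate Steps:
T = I*√2 (T = √(-2) = I*√2 ≈ 1.4142*I)
(-114625 + ((34 + T)*(-61))*31) - 163593 = (-114625 + ((34 + I*√2)*(-61))*31) - 163593 = (-114625 + (-2074 - 61*I*√2)*31) - 163593 = (-114625 + (-64294 - 1891*I*√2)) - 163593 = (-178919 - 1891*I*√2) - 163593 = -342512 - 1891*I*√2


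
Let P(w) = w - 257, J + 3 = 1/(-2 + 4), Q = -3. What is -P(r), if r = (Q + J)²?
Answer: 907/4 ≈ 226.75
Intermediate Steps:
J = -5/2 (J = -3 + 1/(-2 + 4) = -3 + 1/2 = -3 + ½ = -5/2 ≈ -2.5000)
r = 121/4 (r = (-3 - 5/2)² = (-11/2)² = 121/4 ≈ 30.250)
P(w) = -257 + w
-P(r) = -(-257 + 121/4) = -1*(-907/4) = 907/4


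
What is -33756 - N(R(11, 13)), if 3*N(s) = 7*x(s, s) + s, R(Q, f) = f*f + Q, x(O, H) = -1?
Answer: -101441/3 ≈ -33814.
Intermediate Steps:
R(Q, f) = Q + f² (R(Q, f) = f² + Q = Q + f²)
N(s) = -7/3 + s/3 (N(s) = (7*(-1) + s)/3 = (-7 + s)/3 = -7/3 + s/3)
-33756 - N(R(11, 13)) = -33756 - (-7/3 + (11 + 13²)/3) = -33756 - (-7/3 + (11 + 169)/3) = -33756 - (-7/3 + (⅓)*180) = -33756 - (-7/3 + 60) = -33756 - 1*173/3 = -33756 - 173/3 = -101441/3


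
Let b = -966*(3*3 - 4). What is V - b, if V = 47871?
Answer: 52701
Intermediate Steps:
b = -4830 (b = -966*(9 - 4) = -966*5 = -4830)
V - b = 47871 - 1*(-4830) = 47871 + 4830 = 52701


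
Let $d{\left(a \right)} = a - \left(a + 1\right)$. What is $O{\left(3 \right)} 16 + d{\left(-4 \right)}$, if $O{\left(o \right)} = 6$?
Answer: $95$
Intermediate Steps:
$d{\left(a \right)} = -1$ ($d{\left(a \right)} = a - \left(1 + a\right) = -1$)
$O{\left(3 \right)} 16 + d{\left(-4 \right)} = 6 \cdot 16 - 1 = 96 - 1 = 95$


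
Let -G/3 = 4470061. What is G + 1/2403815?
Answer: -32235599048144/2403815 ≈ -1.3410e+7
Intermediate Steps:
G = -13410183 (G = -3*4470061 = -13410183)
G + 1/2403815 = -13410183 + 1/2403815 = -32235599048144/2403815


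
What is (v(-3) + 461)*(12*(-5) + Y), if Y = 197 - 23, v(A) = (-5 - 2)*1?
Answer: 51756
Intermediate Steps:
v(A) = -7 (v(A) = -7*1 = -7)
Y = 174
(v(-3) + 461)*(12*(-5) + Y) = (-7 + 461)*(12*(-5) + 174) = 454*(-60 + 174) = 454*114 = 51756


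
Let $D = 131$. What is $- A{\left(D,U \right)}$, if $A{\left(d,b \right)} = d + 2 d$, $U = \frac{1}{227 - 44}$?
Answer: $-393$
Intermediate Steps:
$U = \frac{1}{183} \approx 0.0054645$
$A{\left(d,b \right)} = 3 d$
$- A{\left(D,U \right)} = - 3 \cdot 131 = \left(-1\right) 393 = -393$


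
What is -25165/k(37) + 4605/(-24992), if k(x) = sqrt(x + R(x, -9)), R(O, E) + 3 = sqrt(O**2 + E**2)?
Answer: -4605/24992 - 25165/sqrt(34 + 5*sqrt(58)) ≈ -2964.3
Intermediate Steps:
R(O, E) = -3 + sqrt(E**2 + O**2) (R(O, E) = -3 + sqrt(O**2 + E**2) = -3 + sqrt(E**2 + O**2))
k(x) = sqrt(-3 + x + sqrt(81 + x**2)) (k(x) = sqrt(x + (-3 + sqrt((-9)**2 + x**2))) = sqrt(x + (-3 + sqrt(81 + x**2))) = sqrt(-3 + x + sqrt(81 + x**2)))
-25165/k(37) + 4605/(-24992) = -25165/sqrt(-3 + 37 + sqrt(81 + 37**2)) + 4605/(-24992) = -25165/sqrt(-3 + 37 + sqrt(81 + 1369)) + 4605*(-1/24992) = -25165/sqrt(-3 + 37 + sqrt(1450)) - 4605/24992 = -25165/sqrt(-3 + 37 + 5*sqrt(58)) - 4605/24992 = -25165/sqrt(34 + 5*sqrt(58)) - 4605/24992 = -4605/24992 - 25165/sqrt(34 + 5*sqrt(58))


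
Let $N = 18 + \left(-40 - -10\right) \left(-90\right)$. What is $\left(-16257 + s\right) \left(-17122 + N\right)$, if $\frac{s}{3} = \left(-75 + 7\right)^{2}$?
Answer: $34353540$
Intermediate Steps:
$N = 2718$ ($N = 18 + \left(-40 + 10\right) \left(-90\right) = 18 - -2700 = 18 + 2700 = 2718$)
$s = 13872$ ($s = 3 \left(-75 + 7\right)^{2} = 3 \left(-68\right)^{2} = 3 \cdot 4624 = 13872$)
$\left(-16257 + s\right) \left(-17122 + N\right) = \left(-16257 + 13872\right) \left(-17122 + 2718\right) = \left(-2385\right) \left(-14404\right) = 34353540$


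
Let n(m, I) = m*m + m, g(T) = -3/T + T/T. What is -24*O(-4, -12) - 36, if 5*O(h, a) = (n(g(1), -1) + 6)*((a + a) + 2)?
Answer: 4044/5 ≈ 808.80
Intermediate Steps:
g(T) = 1 - 3/T (g(T) = -3/T + 1 = 1 - 3/T)
n(m, I) = m + m**2 (n(m, I) = m**2 + m = m + m**2)
O(h, a) = 16/5 + 16*a/5 (O(h, a) = ((((-3 + 1)/1)*(1 + (-3 + 1)/1) + 6)*((a + a) + 2))/5 = (((1*(-2))*(1 + 1*(-2)) + 6)*(2*a + 2))/5 = ((-2*(1 - 2) + 6)*(2 + 2*a))/5 = ((-2*(-1) + 6)*(2 + 2*a))/5 = ((2 + 6)*(2 + 2*a))/5 = (8*(2 + 2*a))/5 = (16 + 16*a)/5 = 16/5 + 16*a/5)
-24*O(-4, -12) - 36 = -24*(16/5 + (16/5)*(-12)) - 36 = -24*(16/5 - 192/5) - 36 = -24*(-176/5) - 36 = 4224/5 - 36 = 4044/5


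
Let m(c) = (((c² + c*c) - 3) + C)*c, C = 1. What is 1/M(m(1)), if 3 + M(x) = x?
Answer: -⅓ ≈ -0.33333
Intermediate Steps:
m(c) = c*(-2 + 2*c²) (m(c) = (((c² + c*c) - 3) + 1)*c = (((c² + c²) - 3) + 1)*c = ((2*c² - 3) + 1)*c = ((-3 + 2*c²) + 1)*c = (-2 + 2*c²)*c = c*(-2 + 2*c²))
M(x) = -3 + x
1/M(m(1)) = 1/(-3 + 2*1*(-1 + 1²)) = 1/(-3 + 2*1*(-1 + 1)) = 1/(-3 + 2*1*0) = 1/(-3 + 0) = 1/(-3) = -⅓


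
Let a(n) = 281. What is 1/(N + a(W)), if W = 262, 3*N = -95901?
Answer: -1/31686 ≈ -3.1560e-5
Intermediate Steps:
N = -31967 (N = (1/3)*(-95901) = -31967)
1/(N + a(W)) = 1/(-31967 + 281) = 1/(-31686) = -1/31686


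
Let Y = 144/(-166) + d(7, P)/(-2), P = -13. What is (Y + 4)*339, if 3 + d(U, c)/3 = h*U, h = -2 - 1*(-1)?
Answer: 510195/83 ≈ 6146.9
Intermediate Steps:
h = -1 (h = -2 + 1 = -1)
d(U, c) = -9 - 3*U (d(U, c) = -9 + 3*(-U) = -9 - 3*U)
Y = 1173/83 (Y = 144/(-166) + (-9 - 3*7)/(-2) = 144*(-1/166) + (-9 - 21)*(-1/2) = -72/83 - 30*(-1/2) = -72/83 + 15 = 1173/83 ≈ 14.133)
(Y + 4)*339 = (1173/83 + 4)*339 = (1505/83)*339 = 510195/83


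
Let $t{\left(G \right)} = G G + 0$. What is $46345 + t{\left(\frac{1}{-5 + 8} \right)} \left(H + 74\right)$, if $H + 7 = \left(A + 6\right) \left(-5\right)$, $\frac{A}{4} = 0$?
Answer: $\frac{417142}{9} \approx 46349.0$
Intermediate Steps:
$A = 0$ ($A = 4 \cdot 0 = 0$)
$t{\left(G \right)} = G^{2}$ ($t{\left(G \right)} = G^{2} + 0 = G^{2}$)
$H = -37$ ($H = -7 + \left(0 + 6\right) \left(-5\right) = -7 + 6 \left(-5\right) = -7 - 30 = -37$)
$46345 + t{\left(\frac{1}{-5 + 8} \right)} \left(H + 74\right) = 46345 + \left(\frac{1}{-5 + 8}\right)^{2} \left(-37 + 74\right) = 46345 + \left(\frac{1}{3}\right)^{2} \cdot 37 = 46345 + \frac{1}{9} \cdot 37 = 46345 + \frac{37}{9} = \frac{417142}{9}$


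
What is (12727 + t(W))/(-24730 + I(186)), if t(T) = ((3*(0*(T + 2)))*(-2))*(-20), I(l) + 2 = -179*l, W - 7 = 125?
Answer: -12727/58026 ≈ -0.21933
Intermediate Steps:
W = 132 (W = 7 + 125 = 132)
I(l) = -2 - 179*l
t(T) = 0 (t(T) = ((3*(0*(2 + T)))*(-2))*(-20) = ((3*0)*(-2))*(-20) = (0*(-2))*(-20) = 0*(-20) = 0)
(12727 + t(W))/(-24730 + I(186)) = (12727 + 0)/(-24730 + (-2 - 179*186)) = 12727/(-24730 + (-2 - 33294)) = 12727/(-24730 - 33296) = 12727/(-58026) = 12727*(-1/58026) = -12727/58026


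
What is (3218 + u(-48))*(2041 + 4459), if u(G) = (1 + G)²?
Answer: 35275500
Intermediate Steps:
(3218 + u(-48))*(2041 + 4459) = (3218 + (1 - 48)²)*(2041 + 4459) = (3218 + (-47)²)*6500 = (3218 + 2209)*6500 = 5427*6500 = 35275500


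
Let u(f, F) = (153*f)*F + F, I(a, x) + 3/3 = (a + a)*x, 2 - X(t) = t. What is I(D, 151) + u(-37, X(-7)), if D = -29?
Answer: -59699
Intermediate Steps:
X(t) = 2 - t
I(a, x) = -1 + 2*a*x (I(a, x) = -1 + (a + a)*x = -1 + (2*a)*x = -1 + 2*a*x)
u(f, F) = F + 153*F*f (u(f, F) = 153*F*f + F = F + 153*F*f)
I(D, 151) + u(-37, X(-7)) = (-1 + 2*(-29)*151) + (2 - 1*(-7))*(1 + 153*(-37)) = (-1 - 8758) + (2 + 7)*(1 - 5661) = -8759 + 9*(-5660) = -8759 - 50940 = -59699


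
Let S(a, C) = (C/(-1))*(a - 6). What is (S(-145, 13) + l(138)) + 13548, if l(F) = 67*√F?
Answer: 15511 + 67*√138 ≈ 16298.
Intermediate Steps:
S(a, C) = -C*(-6 + a) (S(a, C) = (C*(-1))*(-6 + a) = (-C)*(-6 + a) = -C*(-6 + a))
(S(-145, 13) + l(138)) + 13548 = (13*(6 - 1*(-145)) + 67*√138) + 13548 = (13*(6 + 145) + 67*√138) + 13548 = (13*151 + 67*√138) + 13548 = (1963 + 67*√138) + 13548 = 15511 + 67*√138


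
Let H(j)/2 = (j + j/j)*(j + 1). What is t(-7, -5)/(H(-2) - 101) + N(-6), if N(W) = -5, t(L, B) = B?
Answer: -490/99 ≈ -4.9495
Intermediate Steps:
H(j) = 2*(1 + j)² (H(j) = 2*((j + j/j)*(j + 1)) = 2*((j + 1)*(1 + j)) = 2*((1 + j)*(1 + j)) = 2*(1 + j)²)
t(-7, -5)/(H(-2) - 101) + N(-6) = -5/((2 + 2*(-2)² + 4*(-2)) - 101) - 5 = -5/((2 + 2*4 - 8) - 101) - 5 = -5/((2 + 8 - 8) - 101) - 5 = -5/(2 - 101) - 5 = -5/(-99) - 5 = -1/99*(-5) - 5 = 5/99 - 5 = -490/99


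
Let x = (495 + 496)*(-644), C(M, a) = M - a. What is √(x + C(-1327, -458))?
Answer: I*√639073 ≈ 799.42*I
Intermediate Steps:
x = -638204 (x = 991*(-644) = -638204)
√(x + C(-1327, -458)) = √(-638204 + (-1327 - 1*(-458))) = √(-638204 + (-1327 + 458)) = √(-638204 - 869) = √(-639073) = I*√639073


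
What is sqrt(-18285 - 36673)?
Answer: I*sqrt(54958) ≈ 234.43*I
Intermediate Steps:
sqrt(-18285 - 36673) = sqrt(-54958) = I*sqrt(54958)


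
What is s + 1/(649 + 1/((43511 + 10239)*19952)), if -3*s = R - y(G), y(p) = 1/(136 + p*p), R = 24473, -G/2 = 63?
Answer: -272735901565396241675/33433083860928036 ≈ -8157.7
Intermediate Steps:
G = -126 (G = -2*63 = -126)
y(p) = 1/(136 + p²)
s = -391861675/48036 (s = -(24473 - 1/(136 + (-126)²))/3 = -(24473 - 1/(136 + 15876))/3 = -(24473 - 1/16012)/3 = -⅓*391861675/16012 = -391861675/48036 ≈ -8157.7)
s + 1/(649 + 1/((43511 + 10239)*19952)) = -391861675/48036 + 1/(649 + 1/((43511 + 10239)*19952)) = -391861675/48036 + 1/(649 + (1/19952)/53750) = -391861675/48036 + 1/(649 + (1/53750)*(1/19952)) = -391861675/48036 + 1/(649 + 1/1072420000) = -391861675/48036 + 1/(696000580001/1072420000) = -391861675/48036 + 1072420000/696000580001 = -272735901565396241675/33433083860928036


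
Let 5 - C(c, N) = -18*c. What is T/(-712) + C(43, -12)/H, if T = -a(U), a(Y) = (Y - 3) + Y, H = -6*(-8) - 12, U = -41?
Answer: 137897/6408 ≈ 21.520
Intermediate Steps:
C(c, N) = 5 + 18*c (C(c, N) = 5 - (-18)*c = 5 + 18*c)
H = 36 (H = 48 - 12 = 36)
a(Y) = -3 + 2*Y (a(Y) = (-3 + Y) + Y = -3 + 2*Y)
T = 85 (T = -(-3 + 2*(-41)) = -(-3 - 82) = -1*(-85) = 85)
T/(-712) + C(43, -12)/H = 85/(-712) + (5 + 18*43)/36 = 85*(-1/712) + (5 + 774)*(1/36) = -85/712 + 779*(1/36) = -85/712 + 779/36 = 137897/6408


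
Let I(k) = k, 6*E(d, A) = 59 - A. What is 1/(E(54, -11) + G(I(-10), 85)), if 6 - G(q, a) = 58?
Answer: -3/121 ≈ -0.024793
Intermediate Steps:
E(d, A) = 59/6 - A/6 (E(d, A) = (59 - A)/6 = 59/6 - A/6)
G(q, a) = -52 (G(q, a) = 6 - 1*58 = 6 - 58 = -52)
1/(E(54, -11) + G(I(-10), 85)) = 1/((59/6 - ⅙*(-11)) - 52) = 1/((59/6 + 11/6) - 52) = 1/(35/3 - 52) = 1/(-121/3) = -3/121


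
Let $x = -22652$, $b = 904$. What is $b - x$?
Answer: $23556$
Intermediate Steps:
$b - x = 904 - -22652 = 904 + 22652 = 23556$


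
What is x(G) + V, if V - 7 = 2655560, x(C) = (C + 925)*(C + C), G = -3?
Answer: 2650035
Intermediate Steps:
x(C) = 2*C*(925 + C) (x(C) = (925 + C)*(2*C) = 2*C*(925 + C))
V = 2655567 (V = 7 + 2655560 = 2655567)
x(G) + V = 2*(-3)*(925 - 3) + 2655567 = 2*(-3)*922 + 2655567 = -5532 + 2655567 = 2650035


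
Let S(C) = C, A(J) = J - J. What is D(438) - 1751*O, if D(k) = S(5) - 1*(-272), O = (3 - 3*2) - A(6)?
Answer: 5530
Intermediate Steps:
A(J) = 0
O = -3 (O = (3 - 3*2) - 1*0 = (3 - 6) + 0 = -3 + 0 = -3)
D(k) = 277 (D(k) = 5 - 1*(-272) = 5 + 272 = 277)
D(438) - 1751*O = 277 - 1751*(-3) = 277 - 1*(-5253) = 277 + 5253 = 5530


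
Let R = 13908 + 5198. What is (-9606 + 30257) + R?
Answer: 39757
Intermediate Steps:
R = 19106
(-9606 + 30257) + R = (-9606 + 30257) + 19106 = 20651 + 19106 = 39757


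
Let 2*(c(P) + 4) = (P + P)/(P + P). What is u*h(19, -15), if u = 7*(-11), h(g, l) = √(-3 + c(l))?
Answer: -77*I*√26/2 ≈ -196.31*I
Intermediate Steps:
c(P) = -7/2 (c(P) = -4 + ((P + P)/(P + P))/2 = -4 + ((2*P)/((2*P)))/2 = -4 + ((2*P)*(1/(2*P)))/2 = -4 + (½)*1 = -4 + ½ = -7/2)
h(g, l) = I*√26/2 (h(g, l) = √(-3 - 7/2) = √(-13/2) = I*√26/2)
u = -77
u*h(19, -15) = -77*I*√26/2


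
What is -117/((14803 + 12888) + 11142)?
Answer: -117/38833 ≈ -0.0030129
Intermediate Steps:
-117/((14803 + 12888) + 11142) = -117/(27691 + 11142) = -117/38833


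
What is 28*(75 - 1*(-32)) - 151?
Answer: 2845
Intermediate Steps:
28*(75 - 1*(-32)) - 151 = 28*(75 + 32) - 151 = 28*107 - 151 = 2996 - 151 = 2845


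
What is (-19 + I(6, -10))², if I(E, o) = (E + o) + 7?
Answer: 256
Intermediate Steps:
I(E, o) = 7 + E + o
(-19 + I(6, -10))² = (-19 + (7 + 6 - 10))² = (-19 + 3)² = (-16)² = 256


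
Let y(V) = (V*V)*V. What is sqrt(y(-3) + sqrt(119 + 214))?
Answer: sqrt(-27 + 3*sqrt(37)) ≈ 2.9583*I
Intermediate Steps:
y(V) = V**3 (y(V) = V**2*V = V**3)
sqrt(y(-3) + sqrt(119 + 214)) = sqrt((-3)**3 + sqrt(119 + 214)) = sqrt(-27 + sqrt(333)) = sqrt(-27 + 3*sqrt(37))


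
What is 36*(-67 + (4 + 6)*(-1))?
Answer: -2772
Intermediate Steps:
36*(-67 + (4 + 6)*(-1)) = 36*(-67 + 10*(-1)) = 36*(-67 - 10) = 36*(-77) = -2772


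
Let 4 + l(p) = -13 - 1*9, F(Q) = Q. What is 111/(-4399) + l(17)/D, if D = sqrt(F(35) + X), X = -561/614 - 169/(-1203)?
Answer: -111/4399 - 26*sqrt(18673869142626)/25281353 ≈ -4.4694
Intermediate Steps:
X = -571117/738642 (X = -561*1/614 - 169*(-1/1203) = -561/614 + 169/1203 = -571117/738642 ≈ -0.77320)
l(p) = -26 (l(p) = -4 + (-13 - 1*9) = -4 + (-13 - 9) = -4 - 22 = -26)
D = sqrt(18673869142626)/738642 (D = sqrt(35 - 571117/738642) = sqrt(25281353/738642) = sqrt(18673869142626)/738642 ≈ 5.8504)
111/(-4399) + l(17)/D = 111/(-4399) - 26*sqrt(18673869142626)/25281353 = 111*(-1/4399) - 26*sqrt(18673869142626)/25281353 = -111/4399 - 26*sqrt(18673869142626)/25281353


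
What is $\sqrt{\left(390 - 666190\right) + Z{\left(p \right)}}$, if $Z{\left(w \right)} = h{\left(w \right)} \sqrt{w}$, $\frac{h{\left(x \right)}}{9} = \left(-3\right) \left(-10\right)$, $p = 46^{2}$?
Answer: $2 i \sqrt{163345} \approx 808.32 i$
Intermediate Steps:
$p = 2116$
$h{\left(x \right)} = 270$ ($h{\left(x \right)} = 9 \left(\left(-3\right) \left(-10\right)\right) = 9 \cdot 30 = 270$)
$Z{\left(w \right)} = 270 \sqrt{w}$
$\sqrt{\left(390 - 666190\right) + Z{\left(p \right)}} = \sqrt{\left(390 - 666190\right) + 270 \sqrt{2116}} = \sqrt{\left(390 - 666190\right) + 270 \cdot 46} = \sqrt{-665800 + 12420} = \sqrt{-653380} = 2 i \sqrt{163345}$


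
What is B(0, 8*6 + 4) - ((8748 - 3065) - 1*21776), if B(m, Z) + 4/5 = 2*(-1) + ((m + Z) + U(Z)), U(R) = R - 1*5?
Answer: 80946/5 ≈ 16189.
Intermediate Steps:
U(R) = -5 + R (U(R) = R - 5 = -5 + R)
B(m, Z) = -39/5 + m + 2*Z (B(m, Z) = -4/5 + (2*(-1) + ((m + Z) + (-5 + Z))) = -4/5 + (-2 + ((Z + m) + (-5 + Z))) = -4/5 + (-2 + (-5 + m + 2*Z)) = -4/5 + (-7 + m + 2*Z) = -39/5 + m + 2*Z)
B(0, 8*6 + 4) - ((8748 - 3065) - 1*21776) = (-39/5 + 0 + 2*(8*6 + 4)) - ((8748 - 3065) - 1*21776) = (-39/5 + 0 + 2*(48 + 4)) - (5683 - 21776) = (-39/5 + 0 + 2*52) - 1*(-16093) = (-39/5 + 0 + 104) + 16093 = 481/5 + 16093 = 80946/5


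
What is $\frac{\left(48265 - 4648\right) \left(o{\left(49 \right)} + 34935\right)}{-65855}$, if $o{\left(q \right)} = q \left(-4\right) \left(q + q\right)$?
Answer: $- \frac{685964559}{65855} \approx -10416.0$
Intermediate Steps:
$o{\left(q \right)} = - 8 q^{2}$ ($o{\left(q \right)} = - 4 q 2 q = - 8 q^{2}$)
$\frac{\left(48265 - 4648\right) \left(o{\left(49 \right)} + 34935\right)}{-65855} = \frac{\left(48265 - 4648\right) \left(- 8 \cdot 49^{2} + 34935\right)}{-65855} = 43617 \left(\left(-8\right) 2401 + 34935\right) \left(- \frac{1}{65855}\right) = 43617 \left(-19208 + 34935\right) \left(- \frac{1}{65855}\right) = 43617 \cdot 15727 \left(- \frac{1}{65855}\right) = 685964559 \left(- \frac{1}{65855}\right) = - \frac{685964559}{65855}$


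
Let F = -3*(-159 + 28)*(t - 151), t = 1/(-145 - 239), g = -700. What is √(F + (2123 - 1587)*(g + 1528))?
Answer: √98422778/16 ≈ 620.05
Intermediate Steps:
t = -1/384 (t = 1/(-384) = -1/384 ≈ -0.0026042)
F = -7596035/128 (F = -3*(-159 + 28)*(-1/384 - 151) = -(-393)*(-57985)/384 = -3*7596035/384 = -7596035/128 ≈ -59344.)
√(F + (2123 - 1587)*(g + 1528)) = √(-7596035/128 + (2123 - 1587)*(-700 + 1528)) = √(-7596035/128 + 536*828) = √(-7596035/128 + 443808) = √(49211389/128) = √98422778/16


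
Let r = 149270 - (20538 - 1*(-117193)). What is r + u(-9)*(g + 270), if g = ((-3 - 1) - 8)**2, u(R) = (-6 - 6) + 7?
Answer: 9469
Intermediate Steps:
r = 11539 (r = 149270 - (20538 + 117193) = 149270 - 1*137731 = 149270 - 137731 = 11539)
u(R) = -5 (u(R) = -12 + 7 = -5)
g = 144 (g = (-4 - 8)**2 = (-12)**2 = 144)
r + u(-9)*(g + 270) = 11539 - 5*(144 + 270) = 11539 - 5*414 = 11539 - 2070 = 9469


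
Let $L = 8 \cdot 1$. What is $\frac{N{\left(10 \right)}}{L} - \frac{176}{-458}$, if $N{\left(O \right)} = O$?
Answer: $\frac{1497}{916} \approx 1.6343$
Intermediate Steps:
$L = 8$
$\frac{N{\left(10 \right)}}{L} - \frac{176}{-458} = \frac{10}{8} - \frac{176}{-458} = 10 \cdot \frac{1}{8} - - \frac{88}{229} = \frac{5}{4} + \frac{88}{229} = \frac{1497}{916}$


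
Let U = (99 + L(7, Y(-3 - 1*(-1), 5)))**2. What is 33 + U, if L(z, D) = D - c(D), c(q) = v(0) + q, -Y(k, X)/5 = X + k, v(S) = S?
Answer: 9834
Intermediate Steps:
Y(k, X) = -5*X - 5*k (Y(k, X) = -5*(X + k) = -5*X - 5*k)
c(q) = q (c(q) = 0 + q = q)
L(z, D) = 0 (L(z, D) = D - D = 0)
U = 9801 (U = (99 + 0)**2 = 99**2 = 9801)
33 + U = 33 + 9801 = 9834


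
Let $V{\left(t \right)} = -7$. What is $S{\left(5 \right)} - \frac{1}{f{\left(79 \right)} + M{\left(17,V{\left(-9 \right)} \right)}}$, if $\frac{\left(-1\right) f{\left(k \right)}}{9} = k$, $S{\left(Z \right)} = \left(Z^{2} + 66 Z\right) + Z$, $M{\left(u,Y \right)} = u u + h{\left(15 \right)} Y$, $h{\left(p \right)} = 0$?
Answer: $\frac{151921}{422} \approx 360.0$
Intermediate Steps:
$M{\left(u,Y \right)} = u^{2}$ ($M{\left(u,Y \right)} = u u + 0 Y = u^{2} + 0 = u^{2}$)
$S{\left(Z \right)} = Z^{2} + 67 Z$
$f{\left(k \right)} = - 9 k$
$S{\left(5 \right)} - \frac{1}{f{\left(79 \right)} + M{\left(17,V{\left(-9 \right)} \right)}} = 5 \left(67 + 5\right) - \frac{1}{\left(-9\right) 79 + 17^{2}} = 5 \cdot 72 - \frac{1}{-711 + 289} = 360 - \frac{1}{-422} = 360 - - \frac{1}{422} = 360 + \frac{1}{422} = \frac{151921}{422}$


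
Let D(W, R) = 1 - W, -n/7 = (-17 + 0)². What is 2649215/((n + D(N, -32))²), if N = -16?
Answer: 2649215/4024036 ≈ 0.65835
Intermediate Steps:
n = -2023 (n = -7*(-17 + 0)² = -7*(-17)² = -7*289 = -2023)
2649215/((n + D(N, -32))²) = 2649215/((-2023 + (1 - 1*(-16)))²) = 2649215/((-2023 + (1 + 16))²) = 2649215/((-2023 + 17)²) = 2649215/((-2006)²) = 2649215/4024036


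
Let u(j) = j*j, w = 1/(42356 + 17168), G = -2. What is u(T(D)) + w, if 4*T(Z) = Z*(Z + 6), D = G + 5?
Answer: 10848253/238096 ≈ 45.563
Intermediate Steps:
D = 3 (D = -2 + 5 = 3)
T(Z) = Z*(6 + Z)/4 (T(Z) = (Z*(Z + 6))/4 = (Z*(6 + Z))/4 = Z*(6 + Z)/4)
w = 1/59524 ≈ 1.6800e-5
u(j) = j**2
u(T(D)) + w = ((1/4)*3*(6 + 3))**2 + 1/59524 = ((1/4)*3*9)**2 + 1/59524 = (27/4)**2 + 1/59524 = 729/16 + 1/59524 = 10848253/238096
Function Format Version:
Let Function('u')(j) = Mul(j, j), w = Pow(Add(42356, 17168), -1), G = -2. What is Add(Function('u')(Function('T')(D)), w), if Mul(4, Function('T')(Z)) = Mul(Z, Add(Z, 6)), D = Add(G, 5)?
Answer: Rational(10848253, 238096) ≈ 45.563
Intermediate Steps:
D = 3 (D = Add(-2, 5) = 3)
Function('T')(Z) = Mul(Rational(1, 4), Z, Add(6, Z)) (Function('T')(Z) = Mul(Rational(1, 4), Mul(Z, Add(Z, 6))) = Mul(Rational(1, 4), Mul(Z, Add(6, Z))) = Mul(Rational(1, 4), Z, Add(6, Z)))
w = Rational(1, 59524) (w = Pow(59524, -1) = Rational(1, 59524) ≈ 1.6800e-5)
Function('u')(j) = Pow(j, 2)
Add(Function('u')(Function('T')(D)), w) = Add(Pow(Mul(Rational(1, 4), 3, Add(6, 3)), 2), Rational(1, 59524)) = Add(Pow(Mul(Rational(1, 4), 3, 9), 2), Rational(1, 59524)) = Add(Pow(Rational(27, 4), 2), Rational(1, 59524)) = Add(Rational(729, 16), Rational(1, 59524)) = Rational(10848253, 238096)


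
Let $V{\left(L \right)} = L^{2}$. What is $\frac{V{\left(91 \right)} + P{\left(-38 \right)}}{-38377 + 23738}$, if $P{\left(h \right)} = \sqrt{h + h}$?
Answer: $- \frac{8281}{14639} - \frac{2 i \sqrt{19}}{14639} \approx -0.56568 - 0.00059552 i$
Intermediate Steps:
$P{\left(h \right)} = \sqrt{2} \sqrt{h}$ ($P{\left(h \right)} = \sqrt{2 h} = \sqrt{2} \sqrt{h}$)
$\frac{V{\left(91 \right)} + P{\left(-38 \right)}}{-38377 + 23738} = \frac{91^{2} + \sqrt{2} \sqrt{-38}}{-38377 + 23738} = \frac{8281 + \sqrt{2} i \sqrt{38}}{-14639} = \left(8281 + 2 i \sqrt{19}\right) \left(- \frac{1}{14639}\right) = - \frac{8281}{14639} - \frac{2 i \sqrt{19}}{14639}$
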